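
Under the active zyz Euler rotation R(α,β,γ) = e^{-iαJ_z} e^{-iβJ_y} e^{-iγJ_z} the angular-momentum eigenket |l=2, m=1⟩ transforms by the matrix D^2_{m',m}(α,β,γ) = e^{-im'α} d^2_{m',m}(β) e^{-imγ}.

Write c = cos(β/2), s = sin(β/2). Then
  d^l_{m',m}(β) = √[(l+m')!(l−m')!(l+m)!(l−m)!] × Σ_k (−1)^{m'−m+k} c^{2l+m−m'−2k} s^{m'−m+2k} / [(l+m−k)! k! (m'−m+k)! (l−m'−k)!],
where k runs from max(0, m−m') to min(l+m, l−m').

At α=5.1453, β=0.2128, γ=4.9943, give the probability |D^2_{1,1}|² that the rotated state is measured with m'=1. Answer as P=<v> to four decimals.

Split into d^2_{1,1}(β=0.2128) × two z-phases.
With c≡cos(β/2)=0.994345 and s≡sin(β/2)=0.106199, N=[6·1·6·1]^{1/2}=6.000000
The bounds max(0,m−m')=0 and min(l+m,l−m')=1 give 2 terms
  k=0: (−1)^0·6.0000/(6)·0.9943^4·0.1062^0 = +0.977571
  k=1: (−1)^1·6.0000/(2)·0.9943^2·0.1062^2 = -0.033453
d^2_{1,1}(0.2128) = +0.977571 -0.033453 = +0.944117
|D^2_{1,1}|² = |d^2_{1,1}(β)|² = (+0.944117)² = 0.891357 (the z-rotation phases have unit modulus)

P=0.8914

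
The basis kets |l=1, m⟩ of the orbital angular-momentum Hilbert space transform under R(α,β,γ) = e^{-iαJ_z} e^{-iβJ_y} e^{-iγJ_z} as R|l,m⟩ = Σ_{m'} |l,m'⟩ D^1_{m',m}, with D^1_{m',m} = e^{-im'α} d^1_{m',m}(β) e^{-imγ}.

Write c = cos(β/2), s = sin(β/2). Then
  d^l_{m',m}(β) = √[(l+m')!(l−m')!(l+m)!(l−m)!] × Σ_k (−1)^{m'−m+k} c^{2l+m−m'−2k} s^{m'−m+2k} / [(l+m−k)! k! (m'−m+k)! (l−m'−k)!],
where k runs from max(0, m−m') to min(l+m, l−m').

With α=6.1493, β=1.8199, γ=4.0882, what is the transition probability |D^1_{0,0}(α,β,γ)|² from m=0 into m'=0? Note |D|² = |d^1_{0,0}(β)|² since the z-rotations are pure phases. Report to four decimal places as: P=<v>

First d^1_{0,0}(β=1.8199), then the phase factors e^{-i(0)α} and e^{-i(0)γ}:
c=cos(1.8199/2)=0.613785, s=sin(1.8199/2)=0.789473; N=√[1·1·1·1]=1.000000
k∈{0,1} keeps every argument non-negative
  k=0: (−1)^0·1.0000/(1)·0.6138^2·0.7895^0 = +0.376732
  k=1: (−1)^1·1.0000/(1)·0.6138^0·0.7895^2 = -0.623268
d^1_{0,0}(1.8199) = +0.376732 -0.623268 = -0.246535
|D^1_{0,0}|² = |d^1_{0,0}(β)|² = (-0.246535)² = 0.060780 (the z-rotation phases have unit modulus)

P=0.0608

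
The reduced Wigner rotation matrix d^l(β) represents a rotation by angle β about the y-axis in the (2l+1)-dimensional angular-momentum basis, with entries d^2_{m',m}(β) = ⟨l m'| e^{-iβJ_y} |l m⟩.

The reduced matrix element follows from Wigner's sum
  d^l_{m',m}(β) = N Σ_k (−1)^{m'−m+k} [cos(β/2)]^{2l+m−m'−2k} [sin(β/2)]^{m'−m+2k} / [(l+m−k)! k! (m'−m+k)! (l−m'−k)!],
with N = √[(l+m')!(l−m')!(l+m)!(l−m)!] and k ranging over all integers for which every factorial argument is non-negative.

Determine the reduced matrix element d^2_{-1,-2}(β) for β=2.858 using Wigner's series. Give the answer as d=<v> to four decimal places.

d^2_{-1,-2}(β=2.858) via Wigner's sum:
Half-angle: c=0.141322, s=0.989964. N=√(1·6·1·24)=12.000000
Admissible k: 0..0 (factorial args all ≥0)
  k=0: (−1)^1·12.0000/(6)·0.1413^3·0.9900^1 = -0.005588
d^2_{-1,-2}(2.858) = -0.005588

d=-0.0056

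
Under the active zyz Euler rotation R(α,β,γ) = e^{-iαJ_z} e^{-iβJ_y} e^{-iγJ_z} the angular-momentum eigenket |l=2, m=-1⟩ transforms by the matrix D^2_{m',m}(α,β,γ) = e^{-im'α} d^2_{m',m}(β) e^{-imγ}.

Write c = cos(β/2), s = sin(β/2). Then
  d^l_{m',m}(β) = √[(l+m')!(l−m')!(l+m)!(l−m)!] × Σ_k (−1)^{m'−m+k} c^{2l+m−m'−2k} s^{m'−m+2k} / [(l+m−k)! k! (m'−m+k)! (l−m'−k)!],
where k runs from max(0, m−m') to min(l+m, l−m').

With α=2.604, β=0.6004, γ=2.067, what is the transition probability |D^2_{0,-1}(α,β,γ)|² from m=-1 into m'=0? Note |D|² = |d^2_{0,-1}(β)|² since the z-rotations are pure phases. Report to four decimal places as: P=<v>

P=0.3260

First d^2_{0,-1}(β=0.6004), then the phase factors e^{-i(0)α} and e^{-i(-1)γ}:
With c≡cos(β/2)=0.955277 and s≡sin(β/2)=0.295711, N=[2·2·1·6]^{1/2}=4.898979
Admissible k: 0..1 (factorial args all ≥0)
  k=0: (−1)^1·4.8990/(2)·0.9553^3·0.2957^1 = -0.631440
  k=1: (−1)^2·4.8990/(2)·0.9553^1·0.2957^3 = +0.060507
d^2_{0,-1}(0.6004) = -0.631440 +0.060507 = -0.570932
|D^2_{0,-1}|² = |d^2_{0,-1}(β)|² = (-0.570932)² = 0.325964 (the z-rotation phases have unit modulus)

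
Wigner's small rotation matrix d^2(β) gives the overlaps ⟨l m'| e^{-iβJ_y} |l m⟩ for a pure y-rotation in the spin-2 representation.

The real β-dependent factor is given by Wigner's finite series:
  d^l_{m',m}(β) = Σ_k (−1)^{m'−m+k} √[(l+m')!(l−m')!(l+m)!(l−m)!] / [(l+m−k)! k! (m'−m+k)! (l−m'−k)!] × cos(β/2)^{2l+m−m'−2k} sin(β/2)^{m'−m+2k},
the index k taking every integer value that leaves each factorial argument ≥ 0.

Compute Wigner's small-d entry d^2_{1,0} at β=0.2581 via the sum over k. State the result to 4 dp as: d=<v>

d^2_{1,0}(β=0.2581) via Wigner's sum:
Half-angle: c=0.991685, s=0.128692. N=√(6·1·2·2)=4.898979
k∈{0,1} keeps every argument non-negative
  k=0: (−1)^1·4.8990/(2)·0.9917^3·0.1287^1 = -0.307431
  k=1: (−1)^2·4.8990/(2)·0.9917^1·0.1287^3 = +0.005177
d^2_{1,0}(0.2581) = -0.307431 +0.005177 = -0.302254

d=-0.3023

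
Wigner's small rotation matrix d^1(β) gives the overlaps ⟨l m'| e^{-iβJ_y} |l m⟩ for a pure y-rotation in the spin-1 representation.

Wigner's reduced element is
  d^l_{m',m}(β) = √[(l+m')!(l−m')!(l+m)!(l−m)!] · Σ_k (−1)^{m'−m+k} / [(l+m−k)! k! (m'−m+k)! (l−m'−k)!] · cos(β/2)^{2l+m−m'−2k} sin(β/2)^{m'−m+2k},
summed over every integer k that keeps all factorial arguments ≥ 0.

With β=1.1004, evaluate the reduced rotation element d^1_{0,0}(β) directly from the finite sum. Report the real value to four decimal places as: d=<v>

d=0.4532

d^1_{0,0}(β=1.1004) via Wigner's sum:
With c≡cos(β/2)=0.852420 and s≡sin(β/2)=0.522858, N=[1·1·1·1]^{1/2}=1.000000
The bounds max(0,m−m')=0 and min(l+m,l−m')=1 give 2 terms
  k=0: (−1)^0·1.0000/(1)·0.8524^2·0.5229^0 = +0.726620
  k=1: (−1)^1·1.0000/(1)·0.8524^0·0.5229^2 = -0.273380
d^1_{0,0}(1.1004) = +0.726620 -0.273380 = +0.453240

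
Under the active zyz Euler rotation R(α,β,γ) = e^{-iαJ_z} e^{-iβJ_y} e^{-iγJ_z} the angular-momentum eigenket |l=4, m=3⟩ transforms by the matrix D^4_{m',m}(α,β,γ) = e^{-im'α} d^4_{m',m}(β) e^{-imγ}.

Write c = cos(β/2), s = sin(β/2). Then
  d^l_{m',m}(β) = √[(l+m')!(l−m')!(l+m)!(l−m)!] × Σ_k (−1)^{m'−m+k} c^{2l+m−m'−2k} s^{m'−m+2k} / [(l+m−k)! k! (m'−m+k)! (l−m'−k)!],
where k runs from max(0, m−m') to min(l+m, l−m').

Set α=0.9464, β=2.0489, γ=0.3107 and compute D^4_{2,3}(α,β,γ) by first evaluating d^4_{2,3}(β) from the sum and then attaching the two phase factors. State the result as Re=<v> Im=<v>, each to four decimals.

First d^4_{2,3}(β=2.0489), then the phase factors e^{-i(2)α} and e^{-i(3)γ}:
With c≡cos(β/2)=0.519569 and s≡sin(β/2)=0.854429, N=[720·2·5040·1]^{1/2}=2693.993318
Admissible k: 1..2 (factorial args all ≥0)
  k=1: (−1)^0·2693.9933/(720)·0.5196^7·0.8544^1 = +0.032677
  k=2: (−1)^1·2693.9933/(240)·0.5196^5·0.8544^3 = -0.265111
d^4_{2,3}(2.0489) = +0.032677 -0.265111 = -0.232434
Attach z-rotation phases: D = e^{-i(2)(0.9464)}·(-0.232434)·e^{-i(3)(0.3107)} = +0.220876+0.072386i

Re=0.2209 Im=0.0724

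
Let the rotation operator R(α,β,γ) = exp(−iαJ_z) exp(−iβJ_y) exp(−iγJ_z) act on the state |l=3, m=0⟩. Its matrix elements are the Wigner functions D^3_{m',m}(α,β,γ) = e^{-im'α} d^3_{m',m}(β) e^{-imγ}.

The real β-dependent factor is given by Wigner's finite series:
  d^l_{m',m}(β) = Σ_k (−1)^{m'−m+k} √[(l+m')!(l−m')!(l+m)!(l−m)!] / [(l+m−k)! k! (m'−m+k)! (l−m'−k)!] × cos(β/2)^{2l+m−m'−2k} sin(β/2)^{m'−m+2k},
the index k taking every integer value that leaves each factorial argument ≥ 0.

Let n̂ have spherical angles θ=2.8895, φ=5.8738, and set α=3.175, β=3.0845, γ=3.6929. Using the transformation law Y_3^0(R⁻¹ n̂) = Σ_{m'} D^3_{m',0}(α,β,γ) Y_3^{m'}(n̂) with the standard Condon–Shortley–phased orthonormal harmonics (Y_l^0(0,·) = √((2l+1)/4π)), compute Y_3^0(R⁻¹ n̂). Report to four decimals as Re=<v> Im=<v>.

Need the full column D^3_{m',0} for m'=−3..3 at α=3.175, β=3.0845, γ=3.6929.
cos(β/2)=0.028542, sin(β/2)=0.999593
d^3_{-3,0}: single k=3 term ⇒ +0.000104;  D = -0.000103-0.000010i
d^3_{-2,0}: k∈[2..3] ⇒ +0.000004 -0.004455 = -0.004451;  D = -0.004441-0.000297i
d^3_{-1,0}: k∈[1..3] ⇒ +0.000000 -0.000241 +0.098673 = +0.098431;  D = -0.098376-0.003288i
d^3_{0,0}: k∈[0..3] ⇒ +0.000000 -0.000006 +0.007320 -0.997558 = -0.990244;  D = -0.990244+0.000000i
d^3_{1,0}: k∈[0..2] ⇒ -0.000000 +0.000241 -0.098673 = -0.098431;  D = +0.098376-0.003288i
d^3_{2,0}: k∈[0..1] ⇒ +0.000004 -0.004455 = -0.004451;  D = -0.004441+0.000297i
d^3_{3,0}: single k=0 term ⇒ -0.000104;  D = +0.000103-0.000010i
Y_3^{m'}(θ=2.8895,φ=5.8738) and Σ D·Y over m':
  (-0.0001-0.0000i)·(+0.0022+0.0061i)  (-0.0044-0.0003i)·(-0.0421-0.0450i)  (-0.0984-0.0033i)·(+0.2728+0.1184i)  (-0.9902+0.0000i)·(-0.6103+0.0000i)  (+0.0984-0.0033i)·(-0.2728+0.1184i)  (-0.0044+0.0003i)·(-0.0421+0.0450i)  (+0.0001-0.0000i)·(-0.0022+0.0061i)
Y_3^0(R⁻¹ n̂) = +0.551841+0.000000i

Re=0.5518 Im=0.0000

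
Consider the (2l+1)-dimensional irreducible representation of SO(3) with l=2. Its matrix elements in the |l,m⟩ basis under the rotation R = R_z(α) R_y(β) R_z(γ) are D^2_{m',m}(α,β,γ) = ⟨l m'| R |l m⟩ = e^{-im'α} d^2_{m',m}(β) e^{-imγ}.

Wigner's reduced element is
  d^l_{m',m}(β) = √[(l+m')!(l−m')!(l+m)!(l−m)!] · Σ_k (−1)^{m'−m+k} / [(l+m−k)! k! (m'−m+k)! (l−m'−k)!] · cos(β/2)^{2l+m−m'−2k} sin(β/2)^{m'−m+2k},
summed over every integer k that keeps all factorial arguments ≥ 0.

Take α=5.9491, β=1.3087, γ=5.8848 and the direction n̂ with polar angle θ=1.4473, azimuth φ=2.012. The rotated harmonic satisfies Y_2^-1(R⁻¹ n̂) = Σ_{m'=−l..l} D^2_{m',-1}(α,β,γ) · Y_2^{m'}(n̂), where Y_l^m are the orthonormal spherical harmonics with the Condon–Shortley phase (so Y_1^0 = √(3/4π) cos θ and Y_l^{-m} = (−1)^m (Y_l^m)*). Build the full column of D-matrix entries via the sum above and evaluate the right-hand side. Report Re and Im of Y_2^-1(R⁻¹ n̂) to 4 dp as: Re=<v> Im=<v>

Re=0.2717 Im=0.2652

Need the full column D^2_{m',-1} for m'=−2..2 at α=5.9491, β=1.3087, γ=5.8848.
cos(β/2)=0.793444, sin(β/2)=0.608644
d^2_{-2,-1}: single k=1 term ⇒ +0.608053;  D = +0.293776-0.532376i
d^2_{-1,-1}: k∈[0..1] ⇒ +0.396337 -0.699648 = -0.303311;  D = -0.225519+0.202827i
d^2_{0,-1}: k∈[0..1] ⇒ -0.744710 +0.438209 = -0.306501;  D = -0.282499+0.118901i
d^2_{1,-1}: k∈[0..1] ⇒ +0.699648 -0.137231 = +0.562417;  D = +0.561255-0.036139i
d^2_{2,-1}: single k=0 term ⇒ -0.357796;  D = -0.344854-0.095361i
Y_2^{m'}(θ=1.4473,φ=2.012) and Σ D·Y over m':
  (+0.2938-0.5324i)·(-0.2417+0.2938i)  (-0.2255+0.2028i)·(-0.0403-0.0854i)  (-0.2825+0.1189i)·(-0.3010+0.0000i)  (+0.5613-0.0361i)·(+0.0403-0.0854i)  (-0.3449-0.0954i)·(-0.2417-0.2938i)
Y_2^-1(R⁻¹ n̂) = +0.271737+0.265225i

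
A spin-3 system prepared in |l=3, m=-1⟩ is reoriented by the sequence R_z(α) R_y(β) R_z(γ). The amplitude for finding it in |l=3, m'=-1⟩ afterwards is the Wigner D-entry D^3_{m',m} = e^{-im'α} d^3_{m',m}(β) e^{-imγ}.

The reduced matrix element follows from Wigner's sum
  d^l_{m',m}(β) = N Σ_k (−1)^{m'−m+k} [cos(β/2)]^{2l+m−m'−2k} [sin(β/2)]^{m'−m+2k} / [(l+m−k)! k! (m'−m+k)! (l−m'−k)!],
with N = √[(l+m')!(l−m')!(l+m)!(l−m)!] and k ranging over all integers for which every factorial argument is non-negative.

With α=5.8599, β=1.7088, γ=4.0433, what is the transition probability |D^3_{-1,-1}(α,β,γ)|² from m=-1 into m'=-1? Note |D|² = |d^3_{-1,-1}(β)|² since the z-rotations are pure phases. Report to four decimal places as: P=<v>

P=0.0051

First d^3_{-1,-1}(β=1.7088), then the phase factors e^{-i(-1)α} and e^{-i(-1)γ}:
c=cos(1.7088/2)=0.656671, s=sin(1.7088/2)=0.754177; N=√[2·24·2·24]=48.000000
k: max(0,(-1)−(-1))=0 … min(3+(-1),3−(-1))=2
  k=0: (−1)^0·48.0000/(48)·0.6567^6·0.7542^0 = +0.080184
  k=1: (−1)^1·48.0000/(6)·0.6567^4·0.7542^2 = -0.846113
  k=2: (−1)^2·48.0000/(8)·0.6567^2·0.7542^4 = +0.837029
d^3_{-1,-1}(1.7088) = +0.080184 -0.846113 +0.837029 = +0.071100
|D^3_{-1,-1}|² = |d^3_{-1,-1}(β)|² = (+0.071100)² = 0.005055 (the z-rotation phases have unit modulus)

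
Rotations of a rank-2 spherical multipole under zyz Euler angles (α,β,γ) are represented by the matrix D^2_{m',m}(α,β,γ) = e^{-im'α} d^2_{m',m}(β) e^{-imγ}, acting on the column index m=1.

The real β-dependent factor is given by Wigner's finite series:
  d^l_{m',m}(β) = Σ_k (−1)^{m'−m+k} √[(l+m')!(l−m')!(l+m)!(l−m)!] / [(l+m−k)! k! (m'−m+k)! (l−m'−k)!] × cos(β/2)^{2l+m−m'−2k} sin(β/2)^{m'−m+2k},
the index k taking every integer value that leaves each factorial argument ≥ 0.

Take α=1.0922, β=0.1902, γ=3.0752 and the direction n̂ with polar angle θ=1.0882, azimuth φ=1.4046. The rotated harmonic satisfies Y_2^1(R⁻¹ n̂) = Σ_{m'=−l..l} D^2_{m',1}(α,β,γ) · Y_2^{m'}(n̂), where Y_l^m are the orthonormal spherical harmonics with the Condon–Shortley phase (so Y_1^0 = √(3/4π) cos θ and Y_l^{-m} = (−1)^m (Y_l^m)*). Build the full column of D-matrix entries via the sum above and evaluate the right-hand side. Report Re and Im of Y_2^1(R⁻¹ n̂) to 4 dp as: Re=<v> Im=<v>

Need the full column D^2_{m',1} for m'=−2..2 at α=1.0922, β=0.1902, γ=3.0752.
cos(β/2)=0.995481, sin(β/2)=0.094957
d^2_{-2,1}: single k=3 term ⇒ +0.001705;  D = +0.001072-0.001326i
d^2_{-1,1}: k∈[2..3] ⇒ +0.026806 -0.000081 = +0.026725;  D = -0.010707-0.024487i
d^2_{0,1}: k∈[1..2] ⇒ +0.229457 -0.002088 = +0.227369;  D = -0.226868-0.015085i
d^2_{1,1}: k∈[0..1] ⇒ +0.982048 -0.026806 = +0.955241;  D = -0.495205+0.816858i
d^2_{2,1}: single k=0 term ⇒ -0.187351;  D = -0.097480-0.159993i
Y_2^{m'}(θ=1.0882,φ=1.4046) and Σ D·Y over m':
  (+0.0011-0.0013i)·(-0.2865-0.0989i)  (-0.0107-0.0245i)·(+0.0525-0.3132i)  (-0.2269-0.0151i)·(-0.1116+0.0000i)  (-0.4952+0.8169i)·(-0.0525-0.3132i)  (-0.0975-0.1600i)·(-0.2865+0.0989i)
Y_2^1(R⁻¹ n̂) = +0.342261+0.152405i

Re=0.3423 Im=0.1524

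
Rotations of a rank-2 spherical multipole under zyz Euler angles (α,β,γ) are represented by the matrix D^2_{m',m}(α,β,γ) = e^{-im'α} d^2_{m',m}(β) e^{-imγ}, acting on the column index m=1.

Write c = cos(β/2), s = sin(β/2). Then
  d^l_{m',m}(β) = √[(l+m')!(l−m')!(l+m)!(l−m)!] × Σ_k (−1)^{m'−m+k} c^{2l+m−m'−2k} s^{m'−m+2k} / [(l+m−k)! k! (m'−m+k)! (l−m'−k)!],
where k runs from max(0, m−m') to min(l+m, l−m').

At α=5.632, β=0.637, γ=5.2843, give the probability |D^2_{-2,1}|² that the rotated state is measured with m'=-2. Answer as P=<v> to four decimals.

D^2_{-2,1}(5.632,0.637,5.2843) = e^{-i·-2·5.632}·d^2_{-2,1}(0.637)·e^{-i·1·5.2843}. Compute d first:
With c≡cos(β/2)=0.949706 and s≡sin(β/2)=0.313142, N=[1·24·6·1]^{1/2}=12.000000
k∈{3} keeps every argument non-negative
  k=3: (−1)^0·12.0000/(6)·0.9497^1·0.3131^3 = +0.058324
d^2_{-2,1}(0.637) = +0.058324
|D^2_{-2,1}|² = |d^2_{-2,1}(β)|² = (+0.058324)² = 0.003402 (the z-rotation phases have unit modulus)

P=0.0034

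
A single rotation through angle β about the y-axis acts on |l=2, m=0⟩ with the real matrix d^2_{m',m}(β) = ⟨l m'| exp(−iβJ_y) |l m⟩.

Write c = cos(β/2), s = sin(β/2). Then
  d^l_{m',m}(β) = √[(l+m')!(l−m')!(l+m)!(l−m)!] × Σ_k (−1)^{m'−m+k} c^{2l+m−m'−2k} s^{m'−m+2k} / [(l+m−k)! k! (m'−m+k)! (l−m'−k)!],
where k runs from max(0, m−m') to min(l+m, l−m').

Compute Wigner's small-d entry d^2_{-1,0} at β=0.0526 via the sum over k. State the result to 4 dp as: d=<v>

d^2_{-1,0}(β=0.0526) via Wigner's sum:
With c≡cos(β/2)=0.999654 and s≡sin(β/2)=0.026297, N=[1·6·2·2]^{1/2}=4.898979
k: max(0,(0)−(-1))=1 … min(2+(0),2−(-1))=2
  k=1: (−1)^0·4.8990/(2)·0.9997^3·0.0263^1 = +0.064347
  k=2: (−1)^1·4.8990/(2)·0.9997^1·0.0263^3 = -0.000045
d^2_{-1,0}(0.0526) = +0.064347 -0.000045 = +0.064303

d=0.0643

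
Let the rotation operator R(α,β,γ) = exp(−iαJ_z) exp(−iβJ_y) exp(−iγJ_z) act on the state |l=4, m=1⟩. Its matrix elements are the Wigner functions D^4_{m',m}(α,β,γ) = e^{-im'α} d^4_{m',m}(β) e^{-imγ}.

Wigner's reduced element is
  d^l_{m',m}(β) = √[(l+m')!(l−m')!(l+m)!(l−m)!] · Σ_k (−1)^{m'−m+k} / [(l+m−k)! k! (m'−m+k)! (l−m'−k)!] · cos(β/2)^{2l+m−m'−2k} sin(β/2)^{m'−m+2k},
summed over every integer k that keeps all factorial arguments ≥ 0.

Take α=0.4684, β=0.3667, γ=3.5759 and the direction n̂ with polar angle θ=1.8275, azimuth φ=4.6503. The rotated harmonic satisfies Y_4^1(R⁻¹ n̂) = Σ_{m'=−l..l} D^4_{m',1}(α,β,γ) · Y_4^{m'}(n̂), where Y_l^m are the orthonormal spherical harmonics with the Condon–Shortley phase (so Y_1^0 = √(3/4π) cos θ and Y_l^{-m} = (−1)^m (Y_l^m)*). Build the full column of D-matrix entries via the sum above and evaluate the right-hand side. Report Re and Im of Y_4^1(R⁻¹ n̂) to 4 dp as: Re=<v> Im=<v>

Need the full column D^4_{m',1} for m'=−4..4 at α=0.4684, β=0.3667, γ=3.5759.
cos(β/2)=0.983238, sin(β/2)=0.182324
d^4_{-4,1}: single k=5 term ⇒ +0.001433;  D = -0.000188-0.001421i
d^4_{-3,1}: k∈[4..5] ⇒ +0.013663 -0.000282 = +0.013381;  D = -0.007554-0.011044i
d^4_{-2,1}: k∈[3..5] ⇒ +0.078767 -0.004063 +0.000028 = +0.074732;  D = -0.065494-0.035992i
d^4_{-1,1}: k∈[2..5] ⇒ +0.300361 -0.030984 +0.000533 -0.000001 = +0.269908;  D = -0.269751-0.009200i
d^4_{0,1}: k∈[1..4] ⇒ +0.724389 -0.149450 +0.005139 -0.000029 = +0.580049;  D = -0.526198+0.244074i
d^4_{1,1}: k∈[0..3] ⇒ +0.873516 -0.450541 +0.030984 -0.000355 = +0.453604;  D = -0.281002+0.356082i
d^4_{2,1}: k∈[0..2] ⇒ -0.687216 +0.118150 -0.002708 = -0.571774;  D = +0.113420-0.560412i
d^4_{3,1}: k∈[0..1] ⇒ +0.238404 -0.013663 = +0.224741;  D = +0.059666+0.216676i
d^4_{4,1}: single k=0 term ⇒ -0.041680;  D = -0.028015-0.030860i
Y_4^{m'}(θ=1.8275,φ=4.6503) and Σ D·Y over m':
  (-0.0002-0.0014i)·(+0.3754+0.0952i)  (-0.0076-0.0110i)·(-0.0533+0.2826i)  (-0.0655-0.0360i)·(+0.1704+0.0213i)  (-0.2698-0.0092i)·(-0.0184+0.2955i)  (-0.5262+0.2441i)·(+0.1282+0.0000i)  (-0.2810+0.3561i)·(+0.0184+0.2955i)  (+0.1134-0.5604i)·(+0.1704-0.0213i)  (+0.0597+0.2167i)·(+0.0533+0.2826i)  (-0.0280-0.0309i)·(+0.3754-0.0952i)
Y_4^1(R⁻¹ n̂) = -0.241074-0.212837i

Re=-0.2411 Im=-0.2128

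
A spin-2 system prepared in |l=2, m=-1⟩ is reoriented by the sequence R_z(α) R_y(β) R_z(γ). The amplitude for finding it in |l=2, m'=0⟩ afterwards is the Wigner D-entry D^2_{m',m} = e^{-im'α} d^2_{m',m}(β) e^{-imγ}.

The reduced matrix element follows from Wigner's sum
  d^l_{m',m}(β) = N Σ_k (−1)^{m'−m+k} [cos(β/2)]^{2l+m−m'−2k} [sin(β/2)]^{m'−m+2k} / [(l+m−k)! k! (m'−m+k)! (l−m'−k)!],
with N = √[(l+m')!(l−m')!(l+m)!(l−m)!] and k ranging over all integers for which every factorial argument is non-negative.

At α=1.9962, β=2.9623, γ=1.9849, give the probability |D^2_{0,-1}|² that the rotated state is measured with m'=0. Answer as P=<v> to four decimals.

P=0.0462

D^2_{0,-1}(1.9962,2.9623,1.9849) = e^{-i·0·1.9962}·d^2_{0,-1}(2.9623)·e^{-i·-1·1.9849}. Compute d first:
Half-angle: c=0.089526, s=0.995984. N=√(2·2·1·6)=4.898979
k∈{0,1} keeps every argument non-negative
  k=0: (−1)^1·4.8990/(2)·0.0895^3·0.9960^1 = -0.001751
  k=1: (−1)^2·4.8990/(2)·0.0895^1·0.9960^3 = +0.216663
d^2_{0,-1}(2.9623) = -0.001751 +0.216663 = +0.214912
|D^2_{0,-1}|² = |d^2_{0,-1}(β)|² = (+0.214912)² = 0.046187 (the z-rotation phases have unit modulus)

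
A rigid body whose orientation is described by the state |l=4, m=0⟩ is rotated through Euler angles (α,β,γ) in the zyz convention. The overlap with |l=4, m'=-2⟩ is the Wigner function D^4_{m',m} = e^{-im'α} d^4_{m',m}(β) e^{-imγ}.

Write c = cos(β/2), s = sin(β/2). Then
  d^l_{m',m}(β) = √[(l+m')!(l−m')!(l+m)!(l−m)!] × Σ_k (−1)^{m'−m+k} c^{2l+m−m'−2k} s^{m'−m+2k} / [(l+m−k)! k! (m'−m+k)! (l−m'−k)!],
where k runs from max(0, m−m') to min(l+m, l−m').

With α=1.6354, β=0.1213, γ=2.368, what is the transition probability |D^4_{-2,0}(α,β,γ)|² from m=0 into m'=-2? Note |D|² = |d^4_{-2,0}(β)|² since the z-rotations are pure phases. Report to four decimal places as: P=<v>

P=0.0012

Split into d^4_{-2,0}(β=0.1213) × two z-phases.
Half-angle: c=0.998161, s=0.060613. N=√(2·720·24·24)=910.735966
Admissible k: 2..4 (factorial args all ≥0)
  k=2: (−1)^0·910.7360/(96)·0.9982^6·0.0606^2 = +0.034471
  k=3: (−1)^1·910.7360/(36)·0.9982^4·0.0606^4 = -0.000339
  k=4: (−1)^2·910.7360/(96)·0.9982^2·0.0606^6 = +0.000000
d^4_{-2,0}(0.1213) = +0.034471 -0.000339 +0.000000 = +0.034133
|D^4_{-2,0}|² = |d^4_{-2,0}(β)|² = (+0.034133)² = 0.001165 (the z-rotation phases have unit modulus)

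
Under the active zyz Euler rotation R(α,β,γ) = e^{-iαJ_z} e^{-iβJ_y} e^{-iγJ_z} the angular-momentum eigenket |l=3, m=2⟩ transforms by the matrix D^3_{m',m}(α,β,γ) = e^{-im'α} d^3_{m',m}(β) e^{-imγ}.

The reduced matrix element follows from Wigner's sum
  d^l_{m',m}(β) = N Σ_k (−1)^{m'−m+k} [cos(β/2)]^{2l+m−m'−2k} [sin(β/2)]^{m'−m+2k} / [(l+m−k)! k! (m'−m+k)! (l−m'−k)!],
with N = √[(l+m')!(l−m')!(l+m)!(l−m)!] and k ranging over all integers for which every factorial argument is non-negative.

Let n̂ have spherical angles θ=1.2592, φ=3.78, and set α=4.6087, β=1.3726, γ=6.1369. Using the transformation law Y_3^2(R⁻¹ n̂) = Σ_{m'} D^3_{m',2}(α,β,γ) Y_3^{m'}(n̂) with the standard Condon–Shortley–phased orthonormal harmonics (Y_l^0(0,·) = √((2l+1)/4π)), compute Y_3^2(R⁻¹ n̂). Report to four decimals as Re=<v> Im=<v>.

Need the full column D^3_{m',2} for m'=−3..3 at α=4.6087, β=1.3726, γ=6.1369.
cos(β/2)=0.773596, sin(β/2)=0.633679
d^3_{-3,2}: single k=5 term ⇒ +0.193614;  D = +0.003581+0.193581i
d^3_{-2,2}: k∈[4..5] ⇒ +0.482477 -0.064747 = +0.417730;  D = -0.416215-0.035544i
d^3_{-1,2}: k∈[3..4] ⇒ +0.745042 -0.249955 = +0.495087;  D = +0.092958-0.486282i
d^3_{0,2}: k∈[2..3] ⇒ +0.787692 -0.528527 = +0.259165;  D = +0.248152+0.074747i
d^3_{1,2}: k∈[1..2] ⇒ +0.555188 -0.745042 = -0.189854;  D = +0.073278-0.175142i
d^3_{2,2}: k∈[0..1] ⇒ +0.214331 -0.719061 = -0.504730;  D = +0.442955+0.241958i
d^3_{3,2}: single k=0 term ⇒ -0.430047;  D = -0.244112+0.354047i
Y_3^{m'}(θ=1.2592,φ=3.78) and Σ D·Y over m':
  (+0.0036+0.1936i)·(+0.1215+0.3387i)  (-0.4162-0.0355i)·(+0.0823-0.2717i)  (+0.0930-0.4863i)·(+0.1309-0.0972i)  (+0.2482+0.0747i)·(-0.2895+0.0000i)  (+0.0733-0.1751i)·(-0.1309-0.0972i)  (+0.4430+0.2420i)·(+0.0823+0.2717i)  (-0.2441+0.3540i)·(-0.1215+0.3387i)
Y_3^2(R⁻¹ n̂) = -0.362091+0.070922i

Re=-0.3621 Im=0.0709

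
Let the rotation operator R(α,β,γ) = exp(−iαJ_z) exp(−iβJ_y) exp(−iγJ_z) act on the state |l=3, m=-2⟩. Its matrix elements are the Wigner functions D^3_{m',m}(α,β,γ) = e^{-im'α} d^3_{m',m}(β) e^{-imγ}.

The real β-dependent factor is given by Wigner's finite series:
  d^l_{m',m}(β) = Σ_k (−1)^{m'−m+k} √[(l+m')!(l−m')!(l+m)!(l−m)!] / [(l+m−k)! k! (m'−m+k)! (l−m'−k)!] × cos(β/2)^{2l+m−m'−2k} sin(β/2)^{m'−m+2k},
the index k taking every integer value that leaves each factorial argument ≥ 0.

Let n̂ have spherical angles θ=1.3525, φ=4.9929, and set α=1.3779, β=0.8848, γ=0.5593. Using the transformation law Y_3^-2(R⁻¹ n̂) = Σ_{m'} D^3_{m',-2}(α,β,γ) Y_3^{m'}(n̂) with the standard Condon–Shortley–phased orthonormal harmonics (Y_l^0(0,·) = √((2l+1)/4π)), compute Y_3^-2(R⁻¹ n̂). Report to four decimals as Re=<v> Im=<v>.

Need the full column D^3_{m',-2} for m'=−3..3 at α=1.3779, β=0.8848, γ=0.5593.
cos(β/2)=0.903727, sin(β/2)=0.428110
d^3_{-3,-2}: single k=1 term ⇒ +0.632145;  D = +0.324960-0.542225i
d^3_{-2,-2}: k∈[0..1] ⇒ +0.544782 -0.611264 = -0.066482;  D = +0.049416+0.044473i
d^3_{-1,-2}: k∈[0..1] ⇒ -0.816095 +0.366274 = -0.449821;  D = +0.359427-0.270465i
d^3_{0,-2}: k∈[0..1] ⇒ +0.669606 -0.150264 = +0.519342;  D = +0.226922+0.467143i
d^3_{1,-2}: k∈[0..1] ⇒ -0.366274 +0.041097 = -0.325177;  D = -0.314306+0.083377i
d^3_{2,-2}: k∈[0..1] ⇒ +0.137172 -0.006156 = +0.131015;  D = -0.008693-0.130726i
d^3_{3,-2}: single k=0 term ⇒ -0.031834;  D = +0.031579+0.004016i
Y_3^{m'}(θ=1.3525,φ=4.9929) and Σ D·Y over m':
  (+0.3250-0.5422i)·(-0.2895-0.2587i)  (+0.0494+0.0445i)·(-0.1786+0.1122i)  (+0.3594-0.2705i)·(-0.0669-0.2321i)  (+0.2269+0.4671i)·(-0.2235+0.0000i)  (-0.3143+0.0834i)·(+0.0669-0.2321i)  (-0.0087-0.1307i)·(-0.1786-0.1122i)  (+0.0316+0.0040i)·(+0.2895-0.2587i)
Y_3^-2(R⁻¹ n̂) = -0.390274-0.003394i

Re=-0.3903 Im=-0.0034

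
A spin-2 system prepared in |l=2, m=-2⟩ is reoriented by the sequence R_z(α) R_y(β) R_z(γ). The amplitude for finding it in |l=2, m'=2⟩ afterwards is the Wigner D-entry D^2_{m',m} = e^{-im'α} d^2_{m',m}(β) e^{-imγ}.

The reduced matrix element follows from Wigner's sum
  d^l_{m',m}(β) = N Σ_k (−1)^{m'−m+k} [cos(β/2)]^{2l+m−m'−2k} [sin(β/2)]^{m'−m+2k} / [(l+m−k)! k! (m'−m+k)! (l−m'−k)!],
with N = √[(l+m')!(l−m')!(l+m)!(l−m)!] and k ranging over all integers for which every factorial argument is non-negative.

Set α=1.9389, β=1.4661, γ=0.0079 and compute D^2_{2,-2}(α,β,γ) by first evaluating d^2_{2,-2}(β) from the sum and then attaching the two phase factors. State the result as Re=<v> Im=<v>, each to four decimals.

First d^2_{2,-2}(β=1.4661), then the phase factors e^{-i(2)α} and e^{-i(-2)γ}:
Half-angle: c=0.743137, s=0.669139. N=√(24·1·1·24)=24.000000
Admissible k: 0..0 (factorial args all ≥0)
  k=0: (−1)^4·24.0000/(24)·0.7431^0·0.6691^4 = +0.200478
d^2_{2,-2}(1.4661) = +0.200478
Phases: e^{-i·(2)·1.9389}=-0.741021+0.671482i, e^{-i·(-2)·0.0079}=+0.999875+0.015799i ⇒ D=-0.150666+0.132253i

Re=-0.1507 Im=0.1323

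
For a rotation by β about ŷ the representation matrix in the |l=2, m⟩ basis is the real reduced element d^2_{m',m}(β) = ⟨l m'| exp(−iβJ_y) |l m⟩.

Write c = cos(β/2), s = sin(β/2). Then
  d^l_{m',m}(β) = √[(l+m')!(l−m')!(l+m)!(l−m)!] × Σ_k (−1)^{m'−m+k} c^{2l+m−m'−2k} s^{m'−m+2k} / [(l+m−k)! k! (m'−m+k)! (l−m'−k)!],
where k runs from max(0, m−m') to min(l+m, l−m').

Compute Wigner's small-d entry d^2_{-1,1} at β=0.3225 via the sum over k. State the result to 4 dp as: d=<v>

d^2_{-1,1}(β=0.3225) via Wigner's sum:
c=cos(0.3225/2)=0.987027, s=sin(0.3225/2)=0.160552; N=√[1·6·6·1]=6.000000
Admissible k: 2..3 (factorial args all ≥0)
  k=2: (−1)^0·6.0000/(2)·0.9870^2·0.1606^2 = +0.075338
  k=3: (−1)^1·6.0000/(6)·0.9870^0·0.1606^4 = -0.000664
d^2_{-1,1}(0.3225) = +0.075338 -0.000664 = +0.074673

d=0.0747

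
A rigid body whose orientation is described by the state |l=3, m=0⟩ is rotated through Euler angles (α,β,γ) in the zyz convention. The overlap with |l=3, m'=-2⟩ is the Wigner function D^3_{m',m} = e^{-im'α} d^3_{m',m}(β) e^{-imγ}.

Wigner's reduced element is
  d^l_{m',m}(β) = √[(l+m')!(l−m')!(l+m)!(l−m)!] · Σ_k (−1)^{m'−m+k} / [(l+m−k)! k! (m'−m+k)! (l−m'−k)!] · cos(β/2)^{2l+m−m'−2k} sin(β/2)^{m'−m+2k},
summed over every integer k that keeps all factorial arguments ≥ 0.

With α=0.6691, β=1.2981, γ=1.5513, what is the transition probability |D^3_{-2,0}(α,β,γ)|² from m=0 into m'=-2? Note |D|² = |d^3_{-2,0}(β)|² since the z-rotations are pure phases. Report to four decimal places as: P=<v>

P=0.1170

D^3_{-2,0}(0.6691,1.2981,1.5513) = e^{-i·-2·0.6691}·d^3_{-2,0}(1.2981)·e^{-i·0·1.5513}. Compute d first:
With c≡cos(β/2)=0.796658 and s≡sin(β/2)=0.604430, N=[1·120·6·6]^{1/2}=65.726707
k: max(0,(0)−(-2))=2 … min(3+(0),3−(-2))=3
  k=2: (−1)^0·65.7267/(12)·0.7967^4·0.6044^2 = +0.806011
  k=3: (−1)^1·65.7267/(12)·0.7967^2·0.6044^4 = -0.463968
d^3_{-2,0}(1.2981) = +0.806011 -0.463968 = +0.342042
|D^3_{-2,0}|² = |d^3_{-2,0}(β)|² = (+0.342042)² = 0.116993 (the z-rotation phases have unit modulus)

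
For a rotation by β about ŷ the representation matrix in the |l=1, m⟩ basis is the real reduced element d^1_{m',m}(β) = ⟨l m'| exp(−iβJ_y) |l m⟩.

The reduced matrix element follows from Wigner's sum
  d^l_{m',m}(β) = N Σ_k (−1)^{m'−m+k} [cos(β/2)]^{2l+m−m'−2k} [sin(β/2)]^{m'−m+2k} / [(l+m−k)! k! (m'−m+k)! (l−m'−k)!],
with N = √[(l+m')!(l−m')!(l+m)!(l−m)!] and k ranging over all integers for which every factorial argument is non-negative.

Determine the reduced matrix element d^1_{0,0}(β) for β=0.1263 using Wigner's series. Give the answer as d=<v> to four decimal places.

d=0.9920

d^1_{0,0}(β=0.1263) via Wigner's sum:
Half-angle: c=0.998007, s=0.063108. N=√(1·1·1·1)=1.000000
k∈{0,1} keeps every argument non-negative
  k=0: (−1)^0·1.0000/(1)·0.9980^2·0.0631^0 = +0.996017
  k=1: (−1)^1·1.0000/(1)·0.9980^0·0.0631^2 = -0.003983
d^1_{0,0}(0.1263) = +0.996017 -0.003983 = +0.992035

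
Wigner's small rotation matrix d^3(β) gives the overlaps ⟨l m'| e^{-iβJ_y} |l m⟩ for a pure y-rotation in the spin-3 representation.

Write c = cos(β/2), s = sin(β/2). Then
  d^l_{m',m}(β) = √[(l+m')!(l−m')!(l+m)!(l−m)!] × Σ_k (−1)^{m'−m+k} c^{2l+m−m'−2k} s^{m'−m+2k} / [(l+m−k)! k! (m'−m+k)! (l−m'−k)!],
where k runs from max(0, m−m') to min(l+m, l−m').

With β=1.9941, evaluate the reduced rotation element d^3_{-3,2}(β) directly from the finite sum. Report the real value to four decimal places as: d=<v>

d=0.5556

d^3_{-3,2}(β=1.9941) via Wigner's sum:
c=cos(1.9941/2)=0.542782, s=sin(1.9941/2)=0.839873; N=√[1·720·120·1]=293.938769
The bounds max(0,m−m')=5 and min(l+m,l−m')=5 give 1 term
  k=5: (−1)^0·293.9388/(120)·0.5428^1·0.8399^5 = +0.555611
d^3_{-3,2}(1.9941) = +0.555611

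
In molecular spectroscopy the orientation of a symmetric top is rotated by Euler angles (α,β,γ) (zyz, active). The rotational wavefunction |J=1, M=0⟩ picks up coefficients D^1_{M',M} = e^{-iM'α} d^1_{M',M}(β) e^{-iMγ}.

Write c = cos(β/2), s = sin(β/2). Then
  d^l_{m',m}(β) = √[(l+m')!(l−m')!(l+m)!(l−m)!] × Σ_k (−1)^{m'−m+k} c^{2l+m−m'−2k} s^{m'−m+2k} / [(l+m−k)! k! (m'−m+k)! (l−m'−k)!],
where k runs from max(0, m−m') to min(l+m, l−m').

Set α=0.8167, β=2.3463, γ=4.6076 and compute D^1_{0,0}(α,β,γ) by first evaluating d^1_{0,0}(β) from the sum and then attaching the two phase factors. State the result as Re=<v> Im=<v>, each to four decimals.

Re=-0.7001 Im=0.0000

D^1_{0,0}(0.8167,2.3463,4.6076) = e^{-i·0·0.8167}·d^1_{0,0}(2.3463)·e^{-i·0·4.6076}. Compute d first:
c=cos(2.3463/2)=0.387249, s=sin(2.3463/2)=0.921975; N=√[1·1·1·1]=1.000000
Admissible k: 0..1 (factorial args all ≥0)
  k=0: (−1)^0·1.0000/(1)·0.3872^2·0.9220^0 = +0.149962
  k=1: (−1)^1·1.0000/(1)·0.3872^0·0.9220^2 = -0.850038
d^1_{0,0}(2.3463) = +0.149962 -0.850038 = -0.700076
Attach z-rotation phases: D = e^{-i(0)(0.8167)}·(-0.700076)·e^{-i(0)(4.6076)} = -0.700076+0.000000i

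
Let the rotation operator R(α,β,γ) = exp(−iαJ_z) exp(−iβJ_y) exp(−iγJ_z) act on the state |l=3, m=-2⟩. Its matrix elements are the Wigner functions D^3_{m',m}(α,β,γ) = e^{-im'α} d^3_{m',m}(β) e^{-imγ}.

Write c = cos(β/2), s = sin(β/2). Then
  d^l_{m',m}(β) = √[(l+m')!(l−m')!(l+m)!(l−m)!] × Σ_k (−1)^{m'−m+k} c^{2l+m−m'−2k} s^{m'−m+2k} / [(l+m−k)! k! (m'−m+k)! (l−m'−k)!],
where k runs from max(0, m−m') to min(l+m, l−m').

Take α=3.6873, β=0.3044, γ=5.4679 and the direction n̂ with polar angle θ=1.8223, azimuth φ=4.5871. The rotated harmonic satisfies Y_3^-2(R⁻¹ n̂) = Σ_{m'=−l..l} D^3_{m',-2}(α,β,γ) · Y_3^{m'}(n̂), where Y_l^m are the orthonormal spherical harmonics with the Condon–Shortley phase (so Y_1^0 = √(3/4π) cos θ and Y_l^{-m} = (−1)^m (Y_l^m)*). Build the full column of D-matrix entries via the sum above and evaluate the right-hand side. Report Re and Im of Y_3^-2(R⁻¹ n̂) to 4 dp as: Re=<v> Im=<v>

Re=0.0567 Im=-0.0124

Need the full column D^3_{m',-2} for m'=−3..3 at α=3.6873, β=0.3044, γ=5.4679.
cos(β/2)=0.988440, sin(β/2)=0.151613
d^3_{-3,-2}: single k=1 term ⇒ +0.350400;  D = -0.350392-0.002296i
d^3_{-2,-2}: k∈[0..1] ⇒ +0.932613 -0.109710 = +0.822904;  D = +0.706169-0.422489i
d^3_{-1,-2}: k∈[0..1] ⇒ -0.452364 +0.021286 = -0.431078;  D = +0.201328-0.381176i
d^3_{0,-2}: k∈[0..1] ⇒ +0.120181 -0.002828 = +0.117353;  D = -0.007011-0.117144i
d^3_{1,-2}: k∈[0..1] ⇒ -0.021286 +0.000250 = -0.021035;  D = -0.011972-0.017296i
d^3_{2,-2}: k∈[0..1] ⇒ +0.002581 -0.000012 = +0.002569;  D = -0.002346-0.001047i
d^3_{3,-2}: single k=0 term ⇒ -0.000194;  D = -0.000192+0.000024i
Y_3^{m'}(θ=1.8223,φ=4.5871) and Σ D·Y over m':
  (-0.3504-0.0023i)·(+0.1391-0.3526i)  (+0.7062-0.4225i)·(+0.2311+0.0592i)  (+0.2013-0.3812i)·(+0.0270-0.2144i)  (-0.0070-0.1171i)·(+0.2498+0.0000i)  (-0.0120-0.0173i)·(-0.0270-0.2144i)  (-0.0023-0.0010i)·(+0.2311-0.0592i)  (-0.0002+0.0000i)·(-0.1391-0.3526i)
Y_3^-2(R⁻¹ n̂) = +0.056654-0.012370i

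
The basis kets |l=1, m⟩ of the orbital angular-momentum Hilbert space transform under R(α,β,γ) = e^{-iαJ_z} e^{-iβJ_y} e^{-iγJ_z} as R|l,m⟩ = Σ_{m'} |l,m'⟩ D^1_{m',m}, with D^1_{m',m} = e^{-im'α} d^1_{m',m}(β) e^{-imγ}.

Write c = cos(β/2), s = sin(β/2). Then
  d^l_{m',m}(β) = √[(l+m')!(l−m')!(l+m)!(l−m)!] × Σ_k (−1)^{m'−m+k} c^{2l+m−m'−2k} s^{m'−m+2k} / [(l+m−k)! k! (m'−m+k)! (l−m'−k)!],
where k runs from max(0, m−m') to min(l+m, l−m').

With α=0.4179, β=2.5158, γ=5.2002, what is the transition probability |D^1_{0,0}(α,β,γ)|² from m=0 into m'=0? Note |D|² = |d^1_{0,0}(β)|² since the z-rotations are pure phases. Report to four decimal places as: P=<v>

First d^1_{0,0}(β=2.5158), then the phase factors e^{-i(0)α} and e^{-i(0)γ}:
c=cos(2.5158/2)=0.307816, s=sin(2.5158/2)=0.951446; N=√[1·1·1·1]=1.000000
k∈{0,1} keeps every argument non-negative
  k=0: (−1)^0·1.0000/(1)·0.3078^2·0.9514^0 = +0.094750
  k=1: (−1)^1·1.0000/(1)·0.3078^0·0.9514^2 = -0.905250
d^1_{0,0}(2.5158) = +0.094750 -0.905250 = -0.810499
|D^1_{0,0}|² = |d^1_{0,0}(β)|² = (-0.810499)² = 0.656909 (the z-rotation phases have unit modulus)

P=0.6569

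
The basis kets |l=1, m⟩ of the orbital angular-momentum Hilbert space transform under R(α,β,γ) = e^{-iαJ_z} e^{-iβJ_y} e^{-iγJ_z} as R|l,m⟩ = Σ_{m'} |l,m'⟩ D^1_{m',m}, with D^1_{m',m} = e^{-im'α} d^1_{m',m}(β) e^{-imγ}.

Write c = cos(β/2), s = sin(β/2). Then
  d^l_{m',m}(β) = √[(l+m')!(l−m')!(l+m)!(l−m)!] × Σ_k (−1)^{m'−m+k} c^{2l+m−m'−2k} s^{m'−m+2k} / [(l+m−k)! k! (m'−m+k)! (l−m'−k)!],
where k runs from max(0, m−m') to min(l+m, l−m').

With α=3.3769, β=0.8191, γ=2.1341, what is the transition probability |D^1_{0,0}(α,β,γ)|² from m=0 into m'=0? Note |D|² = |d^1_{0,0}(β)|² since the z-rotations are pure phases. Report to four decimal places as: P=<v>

First d^1_{0,0}(β=0.8191), then the phase factors e^{-i(0)α} and e^{-i(0)γ}:
c=cos(0.8191/2)=0.917300, s=sin(0.8191/2)=0.398197; N=√[1·1·1·1]=1.000000
k∈{0,1} keeps every argument non-negative
  k=0: (−1)^0·1.0000/(1)·0.9173^2·0.3982^0 = +0.841439
  k=1: (−1)^1·1.0000/(1)·0.9173^0·0.3982^2 = -0.158561
d^1_{0,0}(0.8191) = +0.841439 -0.158561 = +0.682879
|D^1_{0,0}|² = |d^1_{0,0}(β)|² = (+0.682879)² = 0.466324 (the z-rotation phases have unit modulus)

P=0.4663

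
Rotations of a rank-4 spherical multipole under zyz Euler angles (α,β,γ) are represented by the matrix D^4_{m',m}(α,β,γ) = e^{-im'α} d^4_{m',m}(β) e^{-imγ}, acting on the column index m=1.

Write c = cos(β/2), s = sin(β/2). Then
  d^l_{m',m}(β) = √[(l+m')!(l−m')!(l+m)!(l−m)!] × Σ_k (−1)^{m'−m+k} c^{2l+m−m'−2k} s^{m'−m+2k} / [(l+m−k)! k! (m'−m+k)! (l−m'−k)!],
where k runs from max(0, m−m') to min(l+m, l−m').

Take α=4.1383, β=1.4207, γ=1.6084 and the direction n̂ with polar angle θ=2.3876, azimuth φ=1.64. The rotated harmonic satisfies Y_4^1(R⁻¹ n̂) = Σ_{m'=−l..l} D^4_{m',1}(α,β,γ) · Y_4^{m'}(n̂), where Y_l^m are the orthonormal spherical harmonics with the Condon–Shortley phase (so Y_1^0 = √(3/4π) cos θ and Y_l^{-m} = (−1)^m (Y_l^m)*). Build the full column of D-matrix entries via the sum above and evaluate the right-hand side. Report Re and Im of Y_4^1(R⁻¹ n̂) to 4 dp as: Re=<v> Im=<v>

Re=0.0050 Im=0.0071

Need the full column D^4_{m',1} for m'=−4..4 at α=4.1383, β=1.4207, γ=1.6084.
cos(β/2)=0.758134, sin(β/2)=0.652099
d^4_{-4,1}: single k=5 term ⇒ +0.384503;  D = -0.277862+0.265773i
d^4_{-3,1}: k∈[4..5] ⇒ +0.790236 -0.350787 = +0.439449;  D = -0.082594-0.431617i
d^4_{-2,1}: k∈[3..5] ⇒ +0.982166 -1.089963 +0.161279 = +0.053482;  D = +0.049566+0.020086i
d^4_{-1,1}: k∈[2..5] ⇒ +0.807425 -1.792087 +0.662925 -0.032697 = -0.354434;  D = +0.290167-0.203535i
d^4_{0,1}: k∈[1..4] ⇒ +0.419807 -1.863529 +1.378707 -0.170003 = -0.235019;  D = +0.008835+0.234853i
d^4_{1,1}: k∈[0..3] ⇒ +0.109136 -1.211137 +1.792087 -0.441950 = +0.248135;  D = +0.213274+0.126826i
d^4_{2,1}: k∈[0..2] ⇒ -0.398263 +1.473249 -0.726642 = +0.348343;  D = -0.312100+0.154716i
d^4_{3,1}: k∈[0..1] ⇒ +0.640874 -0.790236 = -0.149362;  D = -0.016971+0.148395i
d^4_{4,1}: single k=0 term ⇒ -0.519713;  D = -0.401502-0.329997i
Y_4^{m'}(θ=2.3876,φ=1.64) and Σ D·Y over m':
  (-0.2779+0.2658i)·(+0.0935-0.0266i)  (-0.0826-0.4316i)·(-0.0603-0.2864i)  (+0.0496+0.0201i)·(-0.4223+0.0588i)  (+0.2902-0.2035i)·(+0.0117+0.1695i)  (+0.0088+0.2349i)·(-0.3236+0.0000i)  (+0.2133+0.1268i)·(-0.0117+0.1695i)  (-0.3121+0.1547i)·(-0.4223-0.0588i)  (-0.0170+0.1484i)·(+0.0603-0.2864i)  (-0.4015-0.3300i)·(+0.0935+0.0266i)
Y_4^1(R⁻¹ n̂) = +0.004982+0.007145i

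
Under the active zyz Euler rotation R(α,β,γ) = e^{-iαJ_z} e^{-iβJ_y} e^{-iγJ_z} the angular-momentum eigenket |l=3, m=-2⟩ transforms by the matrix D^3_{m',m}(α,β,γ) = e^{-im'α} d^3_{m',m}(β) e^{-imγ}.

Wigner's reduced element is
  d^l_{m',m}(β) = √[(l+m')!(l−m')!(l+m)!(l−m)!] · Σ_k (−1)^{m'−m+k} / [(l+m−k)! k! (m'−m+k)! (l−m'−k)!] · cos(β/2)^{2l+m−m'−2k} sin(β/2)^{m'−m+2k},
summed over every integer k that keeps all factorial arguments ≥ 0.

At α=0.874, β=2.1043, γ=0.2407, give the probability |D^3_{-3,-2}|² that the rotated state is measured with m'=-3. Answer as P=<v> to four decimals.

D^3_{-3,-2}(0.874,2.1043,0.2407) = e^{-i·-3·0.874}·d^3_{-3,-2}(2.1043)·e^{-i·-2·0.2407}. Compute d first:
c=cos(2.1043/2)=0.495705, s=sin(2.1043/2)=0.868491; N=√[1·720·1·120]=293.938769
k: max(0,(-2)−(-3))=1 … min(3+(-2),3−(-3))=1
  k=1: (−1)^0·293.9388/(120)·0.4957^5·0.8685^1 = +0.063673
d^3_{-3,-2}(2.1043) = +0.063673
|D^3_{-3,-2}|² = |d^3_{-3,-2}(β)|² = (+0.063673)² = 0.004054 (the z-rotation phases have unit modulus)

P=0.0041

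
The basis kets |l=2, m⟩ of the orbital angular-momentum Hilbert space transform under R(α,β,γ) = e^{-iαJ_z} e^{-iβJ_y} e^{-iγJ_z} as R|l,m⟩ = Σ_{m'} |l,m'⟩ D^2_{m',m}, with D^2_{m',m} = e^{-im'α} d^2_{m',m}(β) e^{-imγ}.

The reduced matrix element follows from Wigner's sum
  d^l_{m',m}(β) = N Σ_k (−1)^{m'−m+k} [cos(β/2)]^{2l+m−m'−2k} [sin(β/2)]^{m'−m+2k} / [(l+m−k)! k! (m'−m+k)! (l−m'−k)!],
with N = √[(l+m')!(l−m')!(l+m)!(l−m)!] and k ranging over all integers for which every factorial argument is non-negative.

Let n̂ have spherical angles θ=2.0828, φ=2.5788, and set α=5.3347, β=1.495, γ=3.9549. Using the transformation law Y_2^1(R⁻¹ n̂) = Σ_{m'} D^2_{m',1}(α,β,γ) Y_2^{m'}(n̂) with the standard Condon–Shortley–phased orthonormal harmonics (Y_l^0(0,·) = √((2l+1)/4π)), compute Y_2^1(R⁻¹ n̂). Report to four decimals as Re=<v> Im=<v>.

Need the full column D^2_{m',1} for m'=−2..2 at α=5.3347, β=1.495, γ=3.9549.
cos(β/2)=0.733391, sin(β/2)=0.679807
d^2_{-2,1}: single k=3 term ⇒ +0.460811;  D = +0.418609+0.192649i
d^2_{-1,1}: k∈[2..3] ⇒ +0.745699 -0.213572 = +0.532128;  D = +0.101018+0.522451i
d^2_{0,1}: k∈[1..2] ⇒ +0.656852 -0.564376 = +0.092476;  D = -0.063540+0.067190i
d^2_{1,1}: k∈[0..1] ⇒ +0.289295 -0.745699 = -0.456404;  D = +0.452240+0.061508i
d^2_{2,1}: single k=0 term ⇒ -0.536318;  D = +0.251047+0.473932i
Y_2^{m'}(θ=2.0828,φ=2.5788) and Σ D·Y over m':
  (+0.4186+0.1926i)·(+0.1264+0.2649i)  (+0.1010+0.5225i)·(+0.2791+0.1760i)  (-0.0635+0.0672i)·(-0.0883+0.0000i)  (+0.4522+0.0615i)·(-0.2791+0.1760i)  (+0.2510+0.4739i)·(+0.1264-0.2649i)
Y_2^1(R⁻¹ n̂) = -0.036027+0.348765i

Re=-0.0360 Im=0.3488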